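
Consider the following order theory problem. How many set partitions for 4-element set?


B(n) = number of set partitions of an n-element set.
B(n) satisfies the recurrence: B(n+1) = sum_k C(n,k)*B(k).
B(4) = 15


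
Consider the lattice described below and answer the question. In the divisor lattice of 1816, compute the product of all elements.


Divisors of 1816: [1, 2, 4, 8, 227, 454, 908, 1816]
Product = n^(d(n)/2) = 1816^(8/2)
Product = 10875854196736


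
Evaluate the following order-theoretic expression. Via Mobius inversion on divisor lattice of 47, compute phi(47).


phi(n) = n * prod_{p|n} (1 - 1/p).
Prime divisors of 47: [47]
phi(47) = 47 * (1 - 1/47)
phi(47) = 46


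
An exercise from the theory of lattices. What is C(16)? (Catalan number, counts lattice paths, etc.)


C(n) = C(2n, n) / (n+1).
C(32, 16) = 601080390
C(16) = 601080390 / 17 = 35357670


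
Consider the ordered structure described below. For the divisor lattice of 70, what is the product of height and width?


Height = length of longest chain minus 1; width = size of largest antichain.
A maximum chain: 1 | 7 | 35 | 70  (height 3).
A maximum antichain: {2, 5, 7}  (width 3).
Product = 3 * 3 = 9


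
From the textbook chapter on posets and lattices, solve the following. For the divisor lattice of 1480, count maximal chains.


A maximal chain goes from the minimum element to a maximal element via cover relations.
Counting all min-to-max paths in the cover graph.
Total maximal chains: 20


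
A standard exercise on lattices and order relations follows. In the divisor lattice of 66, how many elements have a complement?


An element a is complemented if some b has a meet b = bottom, a join b = top.
a is complemented iff gcd(a, n/a)=1, i.e. a is a unitary divisor of 66.
Complemented elements: 1, 2, 3, 6, 11, 22, ... (2 more)
Count: 8


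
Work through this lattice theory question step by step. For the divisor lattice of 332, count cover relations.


A cover relation a -< b holds when a < b with no c strictly between.
Cover relations:
  1 -< 2
  1 -< 83
  2 -< 4
  2 -< 166
  4 -< 332
  83 -< 166
  166 -< 332
Total: 7


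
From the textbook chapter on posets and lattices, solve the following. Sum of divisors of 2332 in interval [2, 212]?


Interval [2,212] in divisors of 2332: [2, 4, 106, 212]
Sum = 324


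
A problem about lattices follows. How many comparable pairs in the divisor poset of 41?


A comparable pair {a,b} has a < b or b < a in the order.
Count unordered pairs where one element is strictly below the other.
Examples: {1,41}
Total comparable pairs: 1


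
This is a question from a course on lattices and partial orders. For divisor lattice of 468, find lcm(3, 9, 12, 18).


In a divisor lattice, join = lcm (least common multiple).
Compute lcm iteratively: start with first element, then lcm(current, next).
Elements: [3, 9, 12, 18]
lcm(3,9) = 9
lcm(9,12) = 36
lcm(36,18) = 36
Final lcm = 36


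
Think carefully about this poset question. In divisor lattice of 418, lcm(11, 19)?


Join=lcm.
gcd(11,19)=1
lcm=209


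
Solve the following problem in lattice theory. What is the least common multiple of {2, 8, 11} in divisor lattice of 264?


In a divisor lattice, join = lcm (least common multiple).
Compute lcm iteratively: start with first element, then lcm(current, next).
Elements: [2, 8, 11]
lcm(2,8) = 8
lcm(8,11) = 88
Final lcm = 88


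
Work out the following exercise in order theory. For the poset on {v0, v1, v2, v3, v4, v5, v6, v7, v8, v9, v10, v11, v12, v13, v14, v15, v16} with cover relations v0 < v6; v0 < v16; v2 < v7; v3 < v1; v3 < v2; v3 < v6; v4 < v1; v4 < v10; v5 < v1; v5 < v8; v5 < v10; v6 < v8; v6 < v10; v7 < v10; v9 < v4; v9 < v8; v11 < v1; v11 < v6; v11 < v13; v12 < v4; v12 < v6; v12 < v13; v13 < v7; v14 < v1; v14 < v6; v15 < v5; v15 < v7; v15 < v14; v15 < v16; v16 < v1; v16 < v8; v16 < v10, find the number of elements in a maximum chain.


A chain is a totally ordered subset; we count the number of elements in a maximum chain.
Compute, for each element x, the size of the longest chain ending at x:
  v0: 1
  v3: 1
  v9: 1
  v11: 1
  v12: 1
  v15: 1
  ...
A maximum chain: v15 < v14 < v6 < v8
Number of elements in the longest chain: 4


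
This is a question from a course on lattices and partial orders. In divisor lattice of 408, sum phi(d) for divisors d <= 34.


Divisors of 408 up to 34: [1, 2, 3, 4, 6, 8, 12, 17, 24, 34]
phi values: [1, 1, 2, 2, 2, 4, 4, 16, 8, 16]
Sum = 56


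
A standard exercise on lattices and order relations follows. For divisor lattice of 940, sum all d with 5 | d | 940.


Interval [5,940] in divisors of 940: [5, 10, 20, 235, 470, 940]
Sum = 1680


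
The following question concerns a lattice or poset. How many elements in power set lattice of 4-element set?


Power set = 2^n.
2^4 = 16


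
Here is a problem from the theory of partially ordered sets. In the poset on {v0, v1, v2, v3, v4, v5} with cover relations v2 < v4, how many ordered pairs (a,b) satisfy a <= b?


The order relation is {(a,b) : a <= b}, reflexive so it includes (a,a).
Examples: (v0,v0), (v1,v1), (v2,v2), (v2,v4), (v3,v3), ...
Total ordered pairs: 7


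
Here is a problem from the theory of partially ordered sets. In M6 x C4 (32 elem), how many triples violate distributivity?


Distributive law: a ^ (b v c) = (a ^ b) v (a ^ c).
Check all 32^3 = 32768 ordered triples (a,b,c).
  e.g. a=(a1,0), b=(a2,0), c=(a3,0): lhs=(a1,0) != rhs=(0,0)
  e.g. a=(a1,0), b=(a2,0), c=(a3,1): lhs=(a1,0) != rhs=(0,0)
Total violating triples: 7680


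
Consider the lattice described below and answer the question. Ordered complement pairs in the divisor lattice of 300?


Complement pair (a,b): a meet b = bottom, a join b = top.
Here: gcd(a,b)=1 and lcm(a,b)=300, i.e. a*b=300 with a,b coprime.
Pairs found: (1,300), (3,100), (4,75), (12,25), ... (4 more)
Total ordered pairs: 8


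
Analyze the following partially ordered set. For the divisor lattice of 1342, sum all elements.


sigma(n) = sum of divisors.
Divisors of 1342: [1, 2, 11, 22, 61, 122, 671, 1342]
Sum = 2232


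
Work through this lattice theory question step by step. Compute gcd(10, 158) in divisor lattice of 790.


In a divisor lattice, meet = gcd (greatest common divisor).
By Euclidean algorithm or factoring: gcd(10,158) = 2


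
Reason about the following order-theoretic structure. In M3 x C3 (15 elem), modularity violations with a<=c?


Modular law: if a <= c then a v (b ^ c) = (a v b) ^ c.
Check all triples (a,b,c) with a <= c among 15 elements.
This lattice is modular (diamonds M_m and their chain-products are modular).
Total violating triples: 0


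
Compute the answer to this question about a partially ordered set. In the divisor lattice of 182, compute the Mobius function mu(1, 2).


In a divisor lattice, mu(a,b) = mu(b/a) where mu is the classical Mobius function.
b/a = 2/1 = 2
Prime factorization of 2: primes [2]
2 is squarefree with 1 prime factor(s), so mu(2) = (-1)^1 = -1


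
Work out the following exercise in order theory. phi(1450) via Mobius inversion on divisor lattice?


phi(n) = n * prod_{p|n} (1 - 1/p).
Prime divisors of 1450: [2, 5, 29]
phi(1450) = 1450 * (1 - 1/2) * (1 - 1/5) * (1 - 1/29)
phi(1450) = 560


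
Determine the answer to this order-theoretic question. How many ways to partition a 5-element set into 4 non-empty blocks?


S(n,k) = k*S(n-1,k) + S(n-1,k-1).
S(4,4) = 1, S(4,3) = 6
S(5,4) = 4*1 + 6 = 4 + 6
S(5,4) = 10


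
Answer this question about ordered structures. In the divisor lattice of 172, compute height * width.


Height = length of longest chain minus 1; width = size of largest antichain.
A maximum chain: 1 | 43 | 86 | 172  (height 3).
A maximum antichain: {2, 43}  (width 2).
Product = 3 * 2 = 6


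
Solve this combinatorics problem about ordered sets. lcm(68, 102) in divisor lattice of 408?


Join=lcm.
gcd(68,102)=34
lcm=204


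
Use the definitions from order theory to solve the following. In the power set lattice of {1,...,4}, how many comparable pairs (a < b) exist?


A comparable pair {a,b} has a < b or b < a in the order.
Count unordered pairs where one element is strictly below the other.
Examples: {{},{1}}, {{},{2}}, {{},{3}}, {{},{4}}, ...
Total comparable pairs: 65


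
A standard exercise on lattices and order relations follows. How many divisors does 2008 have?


Divisors of 2008: [1, 2, 4, 8, 251, 502, 1004, 2008]
Count: 8


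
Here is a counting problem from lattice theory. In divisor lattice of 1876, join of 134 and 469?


In a divisor lattice, join = lcm (least common multiple).
gcd(134,469) = 67
lcm(134,469) = 134*469/gcd = 62846/67 = 938


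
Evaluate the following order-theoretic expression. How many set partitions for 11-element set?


B(n) = number of set partitions of an n-element set.
B(n) satisfies the recurrence: B(n+1) = sum_k C(n,k)*B(k).
B(11) = 678570


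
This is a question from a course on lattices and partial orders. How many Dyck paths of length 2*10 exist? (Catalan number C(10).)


C(n) = C(2n, n) / (n+1).
C(20, 10) = 184756
C(10) = 184756 / 11 = 16796


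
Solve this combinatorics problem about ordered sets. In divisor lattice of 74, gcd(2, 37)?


Meet=gcd.
gcd(2,37)=1


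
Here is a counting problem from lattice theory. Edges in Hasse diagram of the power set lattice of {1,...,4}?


A cover relation a -< b holds when a < b with no c strictly between.
Cover relations:
  {} -< {1}
  {} -< {2}
  {} -< {3}
  {} -< {4}
  {1} -< {1,2}
  {1} -< {1,3}
  {1} -< {1,4}
  {2} -< {1,2}
  ...24 more
Total: 32


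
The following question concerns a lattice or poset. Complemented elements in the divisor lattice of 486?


An element a is complemented if some b has a meet b = bottom, a join b = top.
a is complemented iff gcd(a, n/a)=1, i.e. a is a unitary divisor of 486.
Complemented elements: 1, 2, 243, 486
Count: 4


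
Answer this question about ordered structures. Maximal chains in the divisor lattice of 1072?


A maximal chain goes from the minimum element to a maximal element via cover relations.
Counting all min-to-max paths in the cover graph.
Total maximal chains: 5


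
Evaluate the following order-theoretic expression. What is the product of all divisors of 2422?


Divisors of 2422: [1, 2, 7, 14, 173, 346, 1211, 2422]
Product = n^(d(n)/2) = 2422^(8/2)
Product = 34410941495056


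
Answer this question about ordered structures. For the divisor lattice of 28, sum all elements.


sigma(n) = sum of divisors.
Divisors of 28: [1, 2, 4, 7, 14, 28]
Sum = 56


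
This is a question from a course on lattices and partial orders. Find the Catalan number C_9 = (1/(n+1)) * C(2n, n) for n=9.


C(n) = C(2n, n) / (n+1).
C(18, 9) = 48620
C(9) = 48620 / 10 = 4862


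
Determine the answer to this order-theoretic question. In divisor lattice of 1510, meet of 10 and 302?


In a divisor lattice, meet = gcd (greatest common divisor).
By Euclidean algorithm or factoring: gcd(10,302) = 2


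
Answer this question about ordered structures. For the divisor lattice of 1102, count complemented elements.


An element a is complemented if some b has a meet b = bottom, a join b = top.
a is complemented iff gcd(a, n/a)=1, i.e. a is a unitary divisor of 1102.
Complemented elements: 1, 2, 19, 29, 38, 58, ... (2 more)
Count: 8


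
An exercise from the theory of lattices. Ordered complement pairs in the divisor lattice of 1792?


Complement pair (a,b): a meet b = bottom, a join b = top.
Here: gcd(a,b)=1 and lcm(a,b)=1792, i.e. a*b=1792 with a,b coprime.
Pairs found: (1,1792), (7,256), (256,7), (1792,1)
Total ordered pairs: 4


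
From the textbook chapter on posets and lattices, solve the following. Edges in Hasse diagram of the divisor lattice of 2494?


A cover relation a -< b holds when a < b with no c strictly between.
Cover relations:
  1 -< 2
  1 -< 29
  1 -< 43
  2 -< 58
  2 -< 86
  29 -< 58
  29 -< 1247
  43 -< 86
  ...4 more
Total: 12


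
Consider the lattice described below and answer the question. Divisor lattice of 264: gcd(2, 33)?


Meet=gcd.
gcd(2,33)=1


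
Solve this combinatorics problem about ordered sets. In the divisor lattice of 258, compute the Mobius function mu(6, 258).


In a divisor lattice, mu(a,b) = mu(b/a) where mu is the classical Mobius function.
b/a = 258/6 = 43
Prime factorization of 43: primes [43]
43 is squarefree with 1 prime factor(s), so mu(43) = (-1)^1 = -1


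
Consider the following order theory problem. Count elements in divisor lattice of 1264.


Divisors of 1264: [1, 2, 4, 8, 16, 79, 158, 316, 632, 1264]
Count: 10


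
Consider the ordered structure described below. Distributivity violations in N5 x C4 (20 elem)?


Distributive law: a ^ (b v c) = (a ^ b) v (a ^ c).
Check all 20^3 = 8000 ordered triples (a,b,c).
  e.g. a=(b,0), b=(a,0), c=(c,0): lhs=(b,0) != rhs=(a,0)
  e.g. a=(b,0), b=(a,0), c=(c,1): lhs=(b,0) != rhs=(a,0)
Total violating triples: 128


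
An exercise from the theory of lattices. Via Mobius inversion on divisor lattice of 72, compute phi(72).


phi(n) = n * prod_{p|n} (1 - 1/p).
Prime divisors of 72: [2, 3]
phi(72) = 72 * (1 - 1/2) * (1 - 1/3)
phi(72) = 24


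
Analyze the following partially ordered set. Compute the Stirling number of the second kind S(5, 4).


S(n,k) = k*S(n-1,k) + S(n-1,k-1).
S(4,4) = 1, S(4,3) = 6
S(5,4) = 4*1 + 6 = 4 + 6
S(5,4) = 10


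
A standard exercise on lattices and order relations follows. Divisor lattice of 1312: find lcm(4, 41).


In a divisor lattice, join = lcm (least common multiple).
gcd(4,41) = 1
lcm(4,41) = 4*41/gcd = 164/1 = 164


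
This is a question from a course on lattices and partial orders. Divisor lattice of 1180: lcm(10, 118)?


Join=lcm.
gcd(10,118)=2
lcm=590


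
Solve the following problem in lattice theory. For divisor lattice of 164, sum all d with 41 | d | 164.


Interval [41,164] in divisors of 164: [41, 82, 164]
Sum = 287


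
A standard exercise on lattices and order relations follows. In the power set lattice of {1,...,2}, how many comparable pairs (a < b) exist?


A comparable pair {a,b} has a < b or b < a in the order.
Count unordered pairs where one element is strictly below the other.
Examples: {{},{1}}, {{},{2}}, {{},{1,2}}, {{1},{1,2}}, ...
Total comparable pairs: 5


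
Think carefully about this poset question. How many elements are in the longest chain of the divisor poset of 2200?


A chain is a totally ordered subset; we count the number of elements in a maximum chain.
Compute, for each element x, the size of the longest chain ending at x:
  1: 1
  2: 2
  5: 2
  11: 2
  4: 3
  25: 3
  ...
A maximum chain: 1 < 2 < 4 < 8 < 40 < 200 < 2200
Number of elements in the longest chain: 7


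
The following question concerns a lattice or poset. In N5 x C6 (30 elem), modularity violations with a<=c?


Modular law: if a <= c then a v (b ^ c) = (a v b) ^ c.
Check all triples (a,b,c) with a <= c among 30 elements.
  e.g. a=(a,0), b=(c,0), c=(b,0): lhs=(a,0) != rhs=(b,0)
  e.g. a=(a,0), b=(c,1), c=(b,0): lhs=(a,0) != rhs=(b,0)
Total violating triples: 126


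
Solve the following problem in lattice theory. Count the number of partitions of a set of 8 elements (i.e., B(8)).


B(n) = number of set partitions of an n-element set.
B(n) satisfies the recurrence: B(n+1) = sum_k C(n,k)*B(k).
B(8) = 4140


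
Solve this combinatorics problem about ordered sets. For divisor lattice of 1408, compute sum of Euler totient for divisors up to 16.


Divisors of 1408 up to 16: [1, 2, 4, 8, 11, 16]
phi values: [1, 1, 2, 4, 10, 8]
Sum = 26


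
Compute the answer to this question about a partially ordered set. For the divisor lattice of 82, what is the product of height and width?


Height = length of longest chain minus 1; width = size of largest antichain.
A maximum chain: 1 | 41 | 82  (height 2).
A maximum antichain: {2, 41}  (width 2).
Product = 2 * 2 = 4


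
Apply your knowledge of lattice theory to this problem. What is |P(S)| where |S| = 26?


Power set = 2^n.
2^26 = 67108864


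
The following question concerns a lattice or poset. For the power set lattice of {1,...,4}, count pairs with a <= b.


The order relation is {(a,b) : a <= b}, reflexive so it includes (a,a).
Examples: ({},{}), ({},{1,2}), ({},{1,2,3}), ({},{1,2,3,4}), ({},{1,2,4}), ...
Total ordered pairs: 81


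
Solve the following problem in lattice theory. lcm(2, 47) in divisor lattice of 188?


Join=lcm.
gcd(2,47)=1
lcm=94


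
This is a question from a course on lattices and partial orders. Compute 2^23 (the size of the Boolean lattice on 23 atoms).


Power set = 2^n.
2^23 = 8388608


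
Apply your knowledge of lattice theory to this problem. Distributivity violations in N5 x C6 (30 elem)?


Distributive law: a ^ (b v c) = (a ^ b) v (a ^ c).
Check all 30^3 = 27000 ordered triples (a,b,c).
  e.g. a=(b,0), b=(a,0), c=(c,0): lhs=(b,0) != rhs=(a,0)
  e.g. a=(b,0), b=(a,0), c=(c,1): lhs=(b,0) != rhs=(a,0)
Total violating triples: 432


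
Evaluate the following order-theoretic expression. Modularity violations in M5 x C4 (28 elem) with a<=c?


Modular law: if a <= c then a v (b ^ c) = (a v b) ^ c.
Check all triples (a,b,c) with a <= c among 28 elements.
This lattice is modular (diamonds M_m and their chain-products are modular).
Total violating triples: 0


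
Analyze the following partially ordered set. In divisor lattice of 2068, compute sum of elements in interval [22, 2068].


Interval [22,2068] in divisors of 2068: [22, 44, 1034, 2068]
Sum = 3168


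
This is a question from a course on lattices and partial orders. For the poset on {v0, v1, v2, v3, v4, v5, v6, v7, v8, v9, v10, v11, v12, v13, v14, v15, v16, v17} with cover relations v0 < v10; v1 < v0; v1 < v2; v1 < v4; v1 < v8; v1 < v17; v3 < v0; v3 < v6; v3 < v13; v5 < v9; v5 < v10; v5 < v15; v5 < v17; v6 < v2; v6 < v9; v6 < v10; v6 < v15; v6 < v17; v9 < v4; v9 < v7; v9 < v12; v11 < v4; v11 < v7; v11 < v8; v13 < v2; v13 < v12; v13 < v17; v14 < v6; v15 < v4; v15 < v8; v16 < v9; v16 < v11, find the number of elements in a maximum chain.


A chain is a totally ordered subset; we count the number of elements in a maximum chain.
Compute, for each element x, the size of the longest chain ending at x:
  v1: 1
  v3: 1
  v5: 1
  v14: 1
  v16: 1
  v11: 2
  ...
A maximum chain: v3 < v6 < v9 < v4
Number of elements in the longest chain: 4


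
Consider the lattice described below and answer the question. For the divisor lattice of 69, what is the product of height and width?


Height = length of longest chain minus 1; width = size of largest antichain.
A maximum chain: 1 | 23 | 69  (height 2).
A maximum antichain: {3, 23}  (width 2).
Product = 2 * 2 = 4


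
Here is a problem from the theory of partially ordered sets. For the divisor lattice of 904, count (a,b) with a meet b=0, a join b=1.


Complement pair (a,b): a meet b = bottom, a join b = top.
Here: gcd(a,b)=1 and lcm(a,b)=904, i.e. a*b=904 with a,b coprime.
Pairs found: (1,904), (8,113), (113,8), (904,1)
Total ordered pairs: 4


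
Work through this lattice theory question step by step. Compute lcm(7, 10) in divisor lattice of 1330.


In a divisor lattice, join = lcm (least common multiple).
gcd(7,10) = 1
lcm(7,10) = 7*10/gcd = 70/1 = 70


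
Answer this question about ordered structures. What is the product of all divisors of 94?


Divisors of 94: [1, 2, 47, 94]
Product = n^(d(n)/2) = 94^(4/2)
Product = 8836


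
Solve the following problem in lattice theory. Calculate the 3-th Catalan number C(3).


C(n) = C(2n, n) / (n+1).
C(6, 3) = 20
C(3) = 20 / 4 = 5


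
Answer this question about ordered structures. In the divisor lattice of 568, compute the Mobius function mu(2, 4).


In a divisor lattice, mu(a,b) = mu(b/a) where mu is the classical Mobius function.
b/a = 4/2 = 2
Prime factorization of 2: primes [2]
2 is squarefree with 1 prime factor(s), so mu(2) = (-1)^1 = -1


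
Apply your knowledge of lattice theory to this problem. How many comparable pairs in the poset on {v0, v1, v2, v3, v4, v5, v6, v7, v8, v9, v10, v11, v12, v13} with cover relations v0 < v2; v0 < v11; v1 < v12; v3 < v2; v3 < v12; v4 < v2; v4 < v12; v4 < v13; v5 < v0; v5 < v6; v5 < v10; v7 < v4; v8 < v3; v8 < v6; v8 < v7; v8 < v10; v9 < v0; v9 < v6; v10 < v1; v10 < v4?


A comparable pair {a,b} has a < b or b < a in the order.
Count unordered pairs where one element is strictly below the other.
Examples: {v0,v2}, {v0,v5}, {v0,v9}, {v0,v11}, ...
Total comparable pairs: 39


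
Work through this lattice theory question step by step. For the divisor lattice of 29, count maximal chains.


A maximal chain goes from the minimum element to a maximal element via cover relations.
Counting all min-to-max paths in the cover graph.
Total maximal chains: 1


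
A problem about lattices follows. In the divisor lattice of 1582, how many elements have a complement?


An element a is complemented if some b has a meet b = bottom, a join b = top.
a is complemented iff gcd(a, n/a)=1, i.e. a is a unitary divisor of 1582.
Complemented elements: 1, 2, 7, 14, 113, 226, ... (2 more)
Count: 8


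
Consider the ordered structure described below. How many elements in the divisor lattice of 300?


Divisors of 300: [1, 2, 3, 4, 5, 6, 10, 12, 15, 20, 25, 30, 50, 60, 75, 100, 150, 300]
Count: 18


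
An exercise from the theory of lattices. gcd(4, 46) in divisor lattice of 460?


Meet=gcd.
gcd(4,46)=2


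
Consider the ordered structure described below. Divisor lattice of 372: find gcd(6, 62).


In a divisor lattice, meet = gcd (greatest common divisor).
By Euclidean algorithm or factoring: gcd(6,62) = 2


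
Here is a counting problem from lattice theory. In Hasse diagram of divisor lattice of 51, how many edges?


A cover relation a -< b holds when a < b with no c strictly between.
Cover relations:
  1 -< 3
  1 -< 17
  3 -< 51
  17 -< 51
Total: 4


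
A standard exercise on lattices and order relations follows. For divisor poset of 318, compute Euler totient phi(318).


phi(n) = n * prod_{p|n} (1 - 1/p).
Prime divisors of 318: [2, 3, 53]
phi(318) = 318 * (1 - 1/2) * (1 - 1/3) * (1 - 1/53)
phi(318) = 104


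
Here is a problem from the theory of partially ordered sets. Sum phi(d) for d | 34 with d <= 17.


Divisors of 34 up to 17: [1, 2, 17]
phi values: [1, 1, 16]
Sum = 18


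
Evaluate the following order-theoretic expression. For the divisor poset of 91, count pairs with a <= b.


The order relation is {(a,b) : a <= b}, reflexive so it includes (a,a).
Examples: (1,1), (1,13), (1,7), (1,91), (13,13), ...
Total ordered pairs: 9


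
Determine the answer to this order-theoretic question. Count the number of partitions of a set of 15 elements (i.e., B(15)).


B(n) = number of set partitions of an n-element set.
B(n) satisfies the recurrence: B(n+1) = sum_k C(n,k)*B(k).
B(15) = 1382958545


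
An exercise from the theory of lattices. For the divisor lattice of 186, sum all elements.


sigma(n) = sum of divisors.
Divisors of 186: [1, 2, 3, 6, 31, 62, 93, 186]
Sum = 384


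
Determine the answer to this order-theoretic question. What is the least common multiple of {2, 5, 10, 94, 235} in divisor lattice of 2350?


In a divisor lattice, join = lcm (least common multiple).
Compute lcm iteratively: start with first element, then lcm(current, next).
Elements: [2, 5, 10, 94, 235]
lcm(2,5) = 10
lcm(10,10) = 10
lcm(10,94) = 470
lcm(470,235) = 470
Final lcm = 470


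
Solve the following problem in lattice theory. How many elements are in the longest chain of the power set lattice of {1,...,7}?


A chain is a totally ordered subset; we count the number of elements in a maximum chain.
Compute, for each element x, the size of the longest chain ending at x:
  {}: 1
  {1}: 2
  {2}: 2
  {3}: 2
  {4}: 2
  {5}: 2
  ...
A maximum chain: {} < {1} < {1,2} < {1,2,3} < {1,2,3,4} < {1,2,3,4,5} < {1,2,3,4,5,6} < {1,2,3,4,5,6,7}
Number of elements in the longest chain: 8


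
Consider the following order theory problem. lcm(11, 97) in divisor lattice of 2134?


Join=lcm.
gcd(11,97)=1
lcm=1067


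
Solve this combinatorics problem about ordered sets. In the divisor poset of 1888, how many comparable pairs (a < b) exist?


A comparable pair {a,b} has a < b or b < a in the order.
Count unordered pairs where one element is strictly below the other.
Examples: {1,2}, {1,4}, {1,8}, {1,16}, ...
Total comparable pairs: 51


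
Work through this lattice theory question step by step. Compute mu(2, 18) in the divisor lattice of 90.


In a divisor lattice, mu(a,b) = mu(b/a) where mu is the classical Mobius function.
b/a = 18/2 = 9
Prime factorization of 9: primes [3]
9 is not squarefree, so mu(9) = 0


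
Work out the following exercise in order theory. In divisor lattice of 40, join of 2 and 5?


In a divisor lattice, join = lcm (least common multiple).
gcd(2,5) = 1
lcm(2,5) = 2*5/gcd = 10/1 = 10


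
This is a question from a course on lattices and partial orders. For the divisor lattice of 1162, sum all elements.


sigma(n) = sum of divisors.
Divisors of 1162: [1, 2, 7, 14, 83, 166, 581, 1162]
Sum = 2016


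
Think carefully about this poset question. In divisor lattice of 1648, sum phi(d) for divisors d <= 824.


Divisors of 1648 up to 824: [1, 2, 4, 8, 16, 103, 206, 412, 824]
phi values: [1, 1, 2, 4, 8, 102, 102, 204, 408]
Sum = 832


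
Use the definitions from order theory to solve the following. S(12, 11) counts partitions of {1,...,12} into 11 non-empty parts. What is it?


S(n,k) = k*S(n-1,k) + S(n-1,k-1).
S(11,11) = 1, S(11,10) = 55
S(12,11) = 11*1 + 55 = 11 + 55
S(12,11) = 66


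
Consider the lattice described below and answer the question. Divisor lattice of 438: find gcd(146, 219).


In a divisor lattice, meet = gcd (greatest common divisor).
By Euclidean algorithm or factoring: gcd(146,219) = 73


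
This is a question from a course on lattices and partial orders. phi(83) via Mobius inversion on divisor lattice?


phi(n) = n * prod_{p|n} (1 - 1/p).
Prime divisors of 83: [83]
phi(83) = 83 * (1 - 1/83)
phi(83) = 82


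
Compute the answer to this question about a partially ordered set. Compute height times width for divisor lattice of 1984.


Height = length of longest chain minus 1; width = size of largest antichain.
A maximum chain: 1 | 31 | 62 | 124 | 248 | 496 | 992 | 1984  (height 7).
A maximum antichain: {2, 31}  (width 2).
Product = 7 * 2 = 14


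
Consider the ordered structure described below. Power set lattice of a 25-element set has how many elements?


Power set = 2^n.
2^25 = 33554432


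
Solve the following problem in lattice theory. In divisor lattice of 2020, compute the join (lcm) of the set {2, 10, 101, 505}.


In a divisor lattice, join = lcm (least common multiple).
Compute lcm iteratively: start with first element, then lcm(current, next).
Elements: [2, 10, 101, 505]
lcm(2,10) = 10
lcm(10,101) = 1010
lcm(1010,505) = 1010
Final lcm = 1010


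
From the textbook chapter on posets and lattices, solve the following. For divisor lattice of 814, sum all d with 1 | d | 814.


Interval [1,814] in divisors of 814: [1, 2, 11, 22, 37, 74, 407, 814]
Sum = 1368


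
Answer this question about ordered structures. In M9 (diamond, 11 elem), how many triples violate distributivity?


Distributive law: a ^ (b v c) = (a ^ b) v (a ^ c).
Check all 11^3 = 1331 ordered triples (a,b,c).
  e.g. a=a1, b=a2, c=a3: lhs=a1 != rhs=0
  e.g. a=a1, b=a2, c=a4: lhs=a1 != rhs=0
Total violating triples: 504


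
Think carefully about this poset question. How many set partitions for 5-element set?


B(n) = number of set partitions of an n-element set.
B(n) satisfies the recurrence: B(n+1) = sum_k C(n,k)*B(k).
B(5) = 52


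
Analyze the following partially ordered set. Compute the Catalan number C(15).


C(n) = C(2n, n) / (n+1).
C(30, 15) = 155117520
C(15) = 155117520 / 16 = 9694845


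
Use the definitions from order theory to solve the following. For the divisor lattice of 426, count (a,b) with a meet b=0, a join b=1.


Complement pair (a,b): a meet b = bottom, a join b = top.
Here: gcd(a,b)=1 and lcm(a,b)=426, i.e. a*b=426 with a,b coprime.
Pairs found: (1,426), (2,213), (3,142), (6,71), ... (4 more)
Total ordered pairs: 8


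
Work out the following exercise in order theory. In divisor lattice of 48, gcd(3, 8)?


Meet=gcd.
gcd(3,8)=1


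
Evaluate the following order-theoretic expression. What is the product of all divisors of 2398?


Divisors of 2398: [1, 2, 11, 22, 109, 218, 1199, 2398]
Product = n^(d(n)/2) = 2398^(8/2)
Product = 33067146163216


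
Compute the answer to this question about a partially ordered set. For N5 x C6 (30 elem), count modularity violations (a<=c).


Modular law: if a <= c then a v (b ^ c) = (a v b) ^ c.
Check all triples (a,b,c) with a <= c among 30 elements.
  e.g. a=(a,0), b=(c,0), c=(b,0): lhs=(a,0) != rhs=(b,0)
  e.g. a=(a,0), b=(c,1), c=(b,0): lhs=(a,0) != rhs=(b,0)
Total violating triples: 126


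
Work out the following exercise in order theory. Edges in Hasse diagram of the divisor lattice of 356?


A cover relation a -< b holds when a < b with no c strictly between.
Cover relations:
  1 -< 2
  1 -< 89
  2 -< 4
  2 -< 178
  4 -< 356
  89 -< 178
  178 -< 356
Total: 7


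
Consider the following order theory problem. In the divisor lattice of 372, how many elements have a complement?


An element a is complemented if some b has a meet b = bottom, a join b = top.
a is complemented iff gcd(a, n/a)=1, i.e. a is a unitary divisor of 372.
Complemented elements: 1, 3, 4, 12, 31, 93, ... (2 more)
Count: 8


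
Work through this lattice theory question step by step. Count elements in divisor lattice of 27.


Divisors of 27: [1, 3, 9, 27]
Count: 4


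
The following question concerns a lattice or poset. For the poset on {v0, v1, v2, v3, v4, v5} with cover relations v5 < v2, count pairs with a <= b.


The order relation is {(a,b) : a <= b}, reflexive so it includes (a,a).
Examples: (v0,v0), (v1,v1), (v2,v2), (v3,v3), (v4,v4), ...
Total ordered pairs: 7


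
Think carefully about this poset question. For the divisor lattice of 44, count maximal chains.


A maximal chain goes from the minimum element to a maximal element via cover relations.
Counting all min-to-max paths in the cover graph.
Total maximal chains: 3


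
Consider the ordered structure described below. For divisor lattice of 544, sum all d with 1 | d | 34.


Interval [1,34] in divisors of 544: [1, 2, 17, 34]
Sum = 54


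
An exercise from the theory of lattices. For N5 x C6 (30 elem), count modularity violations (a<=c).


Modular law: if a <= c then a v (b ^ c) = (a v b) ^ c.
Check all triples (a,b,c) with a <= c among 30 elements.
  e.g. a=(a,0), b=(c,0), c=(b,0): lhs=(a,0) != rhs=(b,0)
  e.g. a=(a,0), b=(c,1), c=(b,0): lhs=(a,0) != rhs=(b,0)
Total violating triples: 126


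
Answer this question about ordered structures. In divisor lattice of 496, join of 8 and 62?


In a divisor lattice, join = lcm (least common multiple).
gcd(8,62) = 2
lcm(8,62) = 8*62/gcd = 496/2 = 248


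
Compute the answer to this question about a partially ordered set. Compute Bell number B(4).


B(n) = number of set partitions of an n-element set.
B(n) satisfies the recurrence: B(n+1) = sum_k C(n,k)*B(k).
B(4) = 15


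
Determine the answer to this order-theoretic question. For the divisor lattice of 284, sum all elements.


sigma(n) = sum of divisors.
Divisors of 284: [1, 2, 4, 71, 142, 284]
Sum = 504


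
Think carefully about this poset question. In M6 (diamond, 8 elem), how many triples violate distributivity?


Distributive law: a ^ (b v c) = (a ^ b) v (a ^ c).
Check all 8^3 = 512 ordered triples (a,b,c).
  e.g. a=a1, b=a2, c=a3: lhs=a1 != rhs=0
  e.g. a=a1, b=a2, c=a4: lhs=a1 != rhs=0
Total violating triples: 120


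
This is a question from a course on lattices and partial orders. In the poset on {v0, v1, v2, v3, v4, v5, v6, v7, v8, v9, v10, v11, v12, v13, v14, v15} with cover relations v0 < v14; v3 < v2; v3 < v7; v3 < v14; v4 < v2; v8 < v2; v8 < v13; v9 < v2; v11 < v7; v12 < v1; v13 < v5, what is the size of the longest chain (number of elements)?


A chain is a totally ordered subset; we count the number of elements in a maximum chain.
Compute, for each element x, the size of the longest chain ending at x:
  v0: 1
  v3: 1
  v4: 1
  v6: 1
  v8: 1
  v9: 1
  ...
A maximum chain: v8 < v13 < v5
Number of elements in the longest chain: 3


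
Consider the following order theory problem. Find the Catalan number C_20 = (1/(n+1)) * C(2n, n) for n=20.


C(n) = C(2n, n) / (n+1).
C(40, 20) = 137846528820
C(20) = 137846528820 / 21 = 6564120420


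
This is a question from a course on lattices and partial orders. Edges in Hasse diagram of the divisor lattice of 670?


A cover relation a -< b holds when a < b with no c strictly between.
Cover relations:
  1 -< 2
  1 -< 5
  1 -< 67
  2 -< 10
  2 -< 134
  5 -< 10
  5 -< 335
  10 -< 670
  ...4 more
Total: 12


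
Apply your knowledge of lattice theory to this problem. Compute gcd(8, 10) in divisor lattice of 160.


In a divisor lattice, meet = gcd (greatest common divisor).
By Euclidean algorithm or factoring: gcd(8,10) = 2


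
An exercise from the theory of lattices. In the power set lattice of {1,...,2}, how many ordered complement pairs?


Complement pair (a,b): a meet b = bottom, a join b = top.
Here: A intersect B = {} and A union B = {1,...,2}.
Pairs found: ({},{1,2}), ({1},{2}), ({2},{1}), ({1,2},{})
Total ordered pairs: 4


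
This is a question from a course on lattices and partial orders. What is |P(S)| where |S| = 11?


Power set = 2^n.
2^11 = 2048


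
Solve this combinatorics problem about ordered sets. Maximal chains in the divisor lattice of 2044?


A maximal chain goes from the minimum element to a maximal element via cover relations.
Counting all min-to-max paths in the cover graph.
Total maximal chains: 12


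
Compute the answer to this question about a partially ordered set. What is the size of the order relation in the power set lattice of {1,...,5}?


The order relation is {(a,b) : a <= b}, reflexive so it includes (a,a).
Examples: ({},{}), ({},{1,2}), ({},{1,2,3}), ({},{1,2,3,4}), ({},{1,2,3,4,5}), ...
Total ordered pairs: 243


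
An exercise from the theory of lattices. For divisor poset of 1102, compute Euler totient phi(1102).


phi(n) = n * prod_{p|n} (1 - 1/p).
Prime divisors of 1102: [2, 19, 29]
phi(1102) = 1102 * (1 - 1/2) * (1 - 1/19) * (1 - 1/29)
phi(1102) = 504


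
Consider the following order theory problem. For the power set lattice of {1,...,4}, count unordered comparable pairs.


A comparable pair {a,b} has a < b or b < a in the order.
Count unordered pairs where one element is strictly below the other.
Examples: {{},{1}}, {{},{2}}, {{},{3}}, {{},{4}}, ...
Total comparable pairs: 65


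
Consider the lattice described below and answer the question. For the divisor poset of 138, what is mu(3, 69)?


In a divisor lattice, mu(a,b) = mu(b/a) where mu is the classical Mobius function.
b/a = 69/3 = 23
Prime factorization of 23: primes [23]
23 is squarefree with 1 prime factor(s), so mu(23) = (-1)^1 = -1


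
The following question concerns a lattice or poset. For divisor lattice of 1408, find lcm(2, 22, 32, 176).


In a divisor lattice, join = lcm (least common multiple).
Compute lcm iteratively: start with first element, then lcm(current, next).
Elements: [2, 22, 32, 176]
lcm(2,22) = 22
lcm(22,32) = 352
lcm(352,176) = 352
Final lcm = 352


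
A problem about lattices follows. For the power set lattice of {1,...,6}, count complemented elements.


An element a is complemented if some b has a meet b = bottom, a join b = top.
every subset A has complement S\A, so all elements are complemented.
Complemented elements: {}, {1}, {2}, {3}, {4}, {5}, ... (58 more)
Count: 64


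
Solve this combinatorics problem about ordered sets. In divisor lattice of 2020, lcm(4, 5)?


Join=lcm.
gcd(4,5)=1
lcm=20


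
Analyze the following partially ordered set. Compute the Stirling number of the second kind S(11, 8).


S(n,k) = k*S(n-1,k) + S(n-1,k-1).
S(10,8) = 750, S(10,7) = 5880
S(11,8) = 8*750 + 5880 = 6000 + 5880
S(11,8) = 11880


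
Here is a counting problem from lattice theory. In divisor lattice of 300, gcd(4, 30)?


Meet=gcd.
gcd(4,30)=2


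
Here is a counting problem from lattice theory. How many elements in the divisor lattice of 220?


Divisors of 220: [1, 2, 4, 5, 10, 11, 20, 22, 44, 55, 110, 220]
Count: 12


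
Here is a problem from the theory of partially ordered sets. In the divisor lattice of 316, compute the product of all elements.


Divisors of 316: [1, 2, 4, 79, 158, 316]
Product = n^(d(n)/2) = 316^(6/2)
Product = 31554496


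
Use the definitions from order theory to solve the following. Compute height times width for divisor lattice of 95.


Height = length of longest chain minus 1; width = size of largest antichain.
A maximum chain: 1 | 19 | 95  (height 2).
A maximum antichain: {5, 19}  (width 2).
Product = 2 * 2 = 4


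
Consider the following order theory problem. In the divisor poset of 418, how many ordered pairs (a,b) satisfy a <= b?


The order relation is {(a,b) : a <= b}, reflexive so it includes (a,a).
Examples: (1,1), (1,11), (1,19), (1,2), (1,209), ...
Total ordered pairs: 27


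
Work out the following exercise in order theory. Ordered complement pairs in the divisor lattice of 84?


Complement pair (a,b): a meet b = bottom, a join b = top.
Here: gcd(a,b)=1 and lcm(a,b)=84, i.e. a*b=84 with a,b coprime.
Pairs found: (1,84), (3,28), (4,21), (7,12), ... (4 more)
Total ordered pairs: 8


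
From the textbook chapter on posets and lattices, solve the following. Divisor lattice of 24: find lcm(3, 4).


In a divisor lattice, join = lcm (least common multiple).
gcd(3,4) = 1
lcm(3,4) = 3*4/gcd = 12/1 = 12


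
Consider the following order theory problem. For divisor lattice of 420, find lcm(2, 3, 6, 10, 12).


In a divisor lattice, join = lcm (least common multiple).
Compute lcm iteratively: start with first element, then lcm(current, next).
Elements: [2, 3, 6, 10, 12]
lcm(2,3) = 6
lcm(6,6) = 6
lcm(6,10) = 30
lcm(30,12) = 60
Final lcm = 60


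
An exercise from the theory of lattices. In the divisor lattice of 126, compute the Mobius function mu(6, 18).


In a divisor lattice, mu(a,b) = mu(b/a) where mu is the classical Mobius function.
b/a = 18/6 = 3
Prime factorization of 3: primes [3]
3 is squarefree with 1 prime factor(s), so mu(3) = (-1)^1 = -1


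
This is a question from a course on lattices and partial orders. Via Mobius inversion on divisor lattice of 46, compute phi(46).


phi(n) = n * prod_{p|n} (1 - 1/p).
Prime divisors of 46: [2, 23]
phi(46) = 46 * (1 - 1/2) * (1 - 1/23)
phi(46) = 22


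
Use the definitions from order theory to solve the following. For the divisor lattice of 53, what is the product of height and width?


Height = length of longest chain minus 1; width = size of largest antichain.
A maximum chain: 1 | 53  (height 1).
A maximum antichain: {1}  (width 1).
Product = 1 * 1 = 1


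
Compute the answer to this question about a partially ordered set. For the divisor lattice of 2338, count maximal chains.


A maximal chain goes from the minimum element to a maximal element via cover relations.
Counting all min-to-max paths in the cover graph.
Total maximal chains: 6


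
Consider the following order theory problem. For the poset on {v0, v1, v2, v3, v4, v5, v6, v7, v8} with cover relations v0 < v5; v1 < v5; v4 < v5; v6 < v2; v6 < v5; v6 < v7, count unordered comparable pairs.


A comparable pair {a,b} has a < b or b < a in the order.
Count unordered pairs where one element is strictly below the other.
Examples: {v0,v5}, {v1,v5}, {v2,v6}, {v4,v5}, ...
Total comparable pairs: 6
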